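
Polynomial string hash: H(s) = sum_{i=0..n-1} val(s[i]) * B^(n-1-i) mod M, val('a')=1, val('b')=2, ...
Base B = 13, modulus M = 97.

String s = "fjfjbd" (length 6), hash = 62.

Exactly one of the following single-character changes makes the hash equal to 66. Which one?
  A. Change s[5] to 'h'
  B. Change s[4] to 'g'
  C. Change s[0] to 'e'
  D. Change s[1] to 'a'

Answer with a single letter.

Option A: s[5]='d'->'h', delta=(8-4)*13^0 mod 97 = 4, hash=62+4 mod 97 = 66 <-- target
Option B: s[4]='b'->'g', delta=(7-2)*13^1 mod 97 = 65, hash=62+65 mod 97 = 30
Option C: s[0]='f'->'e', delta=(5-6)*13^5 mod 97 = 23, hash=62+23 mod 97 = 85
Option D: s[1]='j'->'a', delta=(1-10)*13^4 mod 97 = 1, hash=62+1 mod 97 = 63

Answer: A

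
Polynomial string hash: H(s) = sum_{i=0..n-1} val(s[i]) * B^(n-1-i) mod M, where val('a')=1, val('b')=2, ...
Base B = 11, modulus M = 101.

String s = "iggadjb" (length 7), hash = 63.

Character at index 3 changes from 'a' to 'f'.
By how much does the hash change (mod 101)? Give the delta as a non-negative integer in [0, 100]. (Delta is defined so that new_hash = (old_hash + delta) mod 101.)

Answer: 90

Derivation:
Delta formula: (val(new) - val(old)) * B^(n-1-k) mod M
  val('f') - val('a') = 6 - 1 = 5
  B^(n-1-k) = 11^3 mod 101 = 18
  Delta = 5 * 18 mod 101 = 90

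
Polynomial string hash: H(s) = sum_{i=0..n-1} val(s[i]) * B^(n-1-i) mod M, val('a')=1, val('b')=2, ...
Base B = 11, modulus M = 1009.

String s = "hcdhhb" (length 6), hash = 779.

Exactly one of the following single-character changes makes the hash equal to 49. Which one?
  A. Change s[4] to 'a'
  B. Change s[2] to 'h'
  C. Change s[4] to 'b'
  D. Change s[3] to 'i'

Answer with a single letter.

Answer: B

Derivation:
Option A: s[4]='h'->'a', delta=(1-8)*11^1 mod 1009 = 932, hash=779+932 mod 1009 = 702
Option B: s[2]='d'->'h', delta=(8-4)*11^3 mod 1009 = 279, hash=779+279 mod 1009 = 49 <-- target
Option C: s[4]='h'->'b', delta=(2-8)*11^1 mod 1009 = 943, hash=779+943 mod 1009 = 713
Option D: s[3]='h'->'i', delta=(9-8)*11^2 mod 1009 = 121, hash=779+121 mod 1009 = 900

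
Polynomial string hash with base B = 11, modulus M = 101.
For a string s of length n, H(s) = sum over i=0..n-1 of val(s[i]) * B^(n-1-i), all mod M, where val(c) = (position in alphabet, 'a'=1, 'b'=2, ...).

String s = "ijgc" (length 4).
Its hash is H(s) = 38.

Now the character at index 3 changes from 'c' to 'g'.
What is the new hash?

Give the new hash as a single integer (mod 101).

Answer: 42

Derivation:
val('c') = 3, val('g') = 7
Position k = 3, exponent = n-1-k = 0
B^0 mod M = 11^0 mod 101 = 1
Delta = (7 - 3) * 1 mod 101 = 4
New hash = (38 + 4) mod 101 = 42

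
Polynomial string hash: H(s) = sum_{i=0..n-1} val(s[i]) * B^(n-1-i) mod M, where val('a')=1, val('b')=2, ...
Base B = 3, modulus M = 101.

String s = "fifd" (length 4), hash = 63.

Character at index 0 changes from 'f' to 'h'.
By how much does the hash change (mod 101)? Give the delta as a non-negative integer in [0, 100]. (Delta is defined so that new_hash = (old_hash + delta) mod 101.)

Delta formula: (val(new) - val(old)) * B^(n-1-k) mod M
  val('h') - val('f') = 8 - 6 = 2
  B^(n-1-k) = 3^3 mod 101 = 27
  Delta = 2 * 27 mod 101 = 54

Answer: 54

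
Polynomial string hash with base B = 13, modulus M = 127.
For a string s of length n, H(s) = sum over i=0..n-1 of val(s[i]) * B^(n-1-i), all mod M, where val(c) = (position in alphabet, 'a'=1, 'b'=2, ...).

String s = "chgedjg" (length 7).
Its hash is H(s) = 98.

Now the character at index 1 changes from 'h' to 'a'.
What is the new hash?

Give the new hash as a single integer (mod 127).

val('h') = 8, val('a') = 1
Position k = 1, exponent = n-1-k = 5
B^5 mod M = 13^5 mod 127 = 72
Delta = (1 - 8) * 72 mod 127 = 4
New hash = (98 + 4) mod 127 = 102

Answer: 102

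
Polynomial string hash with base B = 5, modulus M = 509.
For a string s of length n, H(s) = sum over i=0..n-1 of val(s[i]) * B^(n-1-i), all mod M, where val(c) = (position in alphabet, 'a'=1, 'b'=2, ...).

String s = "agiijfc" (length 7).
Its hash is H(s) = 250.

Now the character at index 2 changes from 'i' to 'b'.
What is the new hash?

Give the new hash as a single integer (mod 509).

val('i') = 9, val('b') = 2
Position k = 2, exponent = n-1-k = 4
B^4 mod M = 5^4 mod 509 = 116
Delta = (2 - 9) * 116 mod 509 = 206
New hash = (250 + 206) mod 509 = 456

Answer: 456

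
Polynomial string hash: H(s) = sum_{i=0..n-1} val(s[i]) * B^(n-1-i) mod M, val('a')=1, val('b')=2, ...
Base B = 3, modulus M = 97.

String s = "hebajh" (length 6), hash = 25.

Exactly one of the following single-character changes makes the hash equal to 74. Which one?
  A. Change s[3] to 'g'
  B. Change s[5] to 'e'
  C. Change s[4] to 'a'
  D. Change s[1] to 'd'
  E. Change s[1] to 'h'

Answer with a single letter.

Answer: E

Derivation:
Option A: s[3]='a'->'g', delta=(7-1)*3^2 mod 97 = 54, hash=25+54 mod 97 = 79
Option B: s[5]='h'->'e', delta=(5-8)*3^0 mod 97 = 94, hash=25+94 mod 97 = 22
Option C: s[4]='j'->'a', delta=(1-10)*3^1 mod 97 = 70, hash=25+70 mod 97 = 95
Option D: s[1]='e'->'d', delta=(4-5)*3^4 mod 97 = 16, hash=25+16 mod 97 = 41
Option E: s[1]='e'->'h', delta=(8-5)*3^4 mod 97 = 49, hash=25+49 mod 97 = 74 <-- target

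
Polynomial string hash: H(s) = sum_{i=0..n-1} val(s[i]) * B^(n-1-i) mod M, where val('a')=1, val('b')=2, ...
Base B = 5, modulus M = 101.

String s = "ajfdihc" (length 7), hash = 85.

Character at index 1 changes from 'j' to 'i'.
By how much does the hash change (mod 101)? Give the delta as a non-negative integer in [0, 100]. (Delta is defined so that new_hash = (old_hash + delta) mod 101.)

Answer: 6

Derivation:
Delta formula: (val(new) - val(old)) * B^(n-1-k) mod M
  val('i') - val('j') = 9 - 10 = -1
  B^(n-1-k) = 5^5 mod 101 = 95
  Delta = -1 * 95 mod 101 = 6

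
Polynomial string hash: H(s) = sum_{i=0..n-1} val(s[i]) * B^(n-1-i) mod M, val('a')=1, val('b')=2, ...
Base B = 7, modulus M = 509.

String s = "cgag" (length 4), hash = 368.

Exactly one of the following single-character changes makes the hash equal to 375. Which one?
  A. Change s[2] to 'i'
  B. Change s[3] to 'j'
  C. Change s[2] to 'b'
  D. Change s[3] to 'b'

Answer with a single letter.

Answer: C

Derivation:
Option A: s[2]='a'->'i', delta=(9-1)*7^1 mod 509 = 56, hash=368+56 mod 509 = 424
Option B: s[3]='g'->'j', delta=(10-7)*7^0 mod 509 = 3, hash=368+3 mod 509 = 371
Option C: s[2]='a'->'b', delta=(2-1)*7^1 mod 509 = 7, hash=368+7 mod 509 = 375 <-- target
Option D: s[3]='g'->'b', delta=(2-7)*7^0 mod 509 = 504, hash=368+504 mod 509 = 363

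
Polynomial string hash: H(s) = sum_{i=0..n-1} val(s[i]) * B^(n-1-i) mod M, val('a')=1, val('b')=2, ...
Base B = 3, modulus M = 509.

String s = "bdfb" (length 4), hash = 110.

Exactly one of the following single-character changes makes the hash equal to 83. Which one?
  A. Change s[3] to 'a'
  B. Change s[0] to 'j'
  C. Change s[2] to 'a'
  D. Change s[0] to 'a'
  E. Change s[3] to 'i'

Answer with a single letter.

Answer: D

Derivation:
Option A: s[3]='b'->'a', delta=(1-2)*3^0 mod 509 = 508, hash=110+508 mod 509 = 109
Option B: s[0]='b'->'j', delta=(10-2)*3^3 mod 509 = 216, hash=110+216 mod 509 = 326
Option C: s[2]='f'->'a', delta=(1-6)*3^1 mod 509 = 494, hash=110+494 mod 509 = 95
Option D: s[0]='b'->'a', delta=(1-2)*3^3 mod 509 = 482, hash=110+482 mod 509 = 83 <-- target
Option E: s[3]='b'->'i', delta=(9-2)*3^0 mod 509 = 7, hash=110+7 mod 509 = 117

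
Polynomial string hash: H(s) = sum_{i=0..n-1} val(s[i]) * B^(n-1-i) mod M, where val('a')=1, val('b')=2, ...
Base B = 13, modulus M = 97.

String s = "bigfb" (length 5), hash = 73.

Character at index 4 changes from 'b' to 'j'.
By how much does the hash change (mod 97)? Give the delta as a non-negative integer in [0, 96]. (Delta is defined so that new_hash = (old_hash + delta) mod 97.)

Delta formula: (val(new) - val(old)) * B^(n-1-k) mod M
  val('j') - val('b') = 10 - 2 = 8
  B^(n-1-k) = 13^0 mod 97 = 1
  Delta = 8 * 1 mod 97 = 8

Answer: 8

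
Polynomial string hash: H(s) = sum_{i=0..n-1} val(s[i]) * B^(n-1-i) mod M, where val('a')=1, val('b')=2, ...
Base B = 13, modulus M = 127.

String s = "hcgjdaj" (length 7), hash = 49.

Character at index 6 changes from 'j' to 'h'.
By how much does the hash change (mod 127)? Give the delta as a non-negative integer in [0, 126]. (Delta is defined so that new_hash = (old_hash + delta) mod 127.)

Answer: 125

Derivation:
Delta formula: (val(new) - val(old)) * B^(n-1-k) mod M
  val('h') - val('j') = 8 - 10 = -2
  B^(n-1-k) = 13^0 mod 127 = 1
  Delta = -2 * 1 mod 127 = 125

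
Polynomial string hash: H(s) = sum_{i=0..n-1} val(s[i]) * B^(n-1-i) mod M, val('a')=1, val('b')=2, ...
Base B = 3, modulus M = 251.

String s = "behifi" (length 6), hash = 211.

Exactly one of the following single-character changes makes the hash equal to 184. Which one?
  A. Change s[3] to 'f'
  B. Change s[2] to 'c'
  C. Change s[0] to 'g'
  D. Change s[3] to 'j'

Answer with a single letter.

Option A: s[3]='i'->'f', delta=(6-9)*3^2 mod 251 = 224, hash=211+224 mod 251 = 184 <-- target
Option B: s[2]='h'->'c', delta=(3-8)*3^3 mod 251 = 116, hash=211+116 mod 251 = 76
Option C: s[0]='b'->'g', delta=(7-2)*3^5 mod 251 = 211, hash=211+211 mod 251 = 171
Option D: s[3]='i'->'j', delta=(10-9)*3^2 mod 251 = 9, hash=211+9 mod 251 = 220

Answer: A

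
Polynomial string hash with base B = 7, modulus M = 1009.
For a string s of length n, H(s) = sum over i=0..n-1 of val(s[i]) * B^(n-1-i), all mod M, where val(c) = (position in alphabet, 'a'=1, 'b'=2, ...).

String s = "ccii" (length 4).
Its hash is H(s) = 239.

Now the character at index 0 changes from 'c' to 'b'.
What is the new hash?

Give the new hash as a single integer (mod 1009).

val('c') = 3, val('b') = 2
Position k = 0, exponent = n-1-k = 3
B^3 mod M = 7^3 mod 1009 = 343
Delta = (2 - 3) * 343 mod 1009 = 666
New hash = (239 + 666) mod 1009 = 905

Answer: 905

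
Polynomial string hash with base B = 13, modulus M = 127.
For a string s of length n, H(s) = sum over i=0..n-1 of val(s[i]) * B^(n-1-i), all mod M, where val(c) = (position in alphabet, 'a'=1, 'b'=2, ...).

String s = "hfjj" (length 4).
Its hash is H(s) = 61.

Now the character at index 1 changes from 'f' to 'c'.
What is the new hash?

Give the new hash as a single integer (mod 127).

Answer: 62

Derivation:
val('f') = 6, val('c') = 3
Position k = 1, exponent = n-1-k = 2
B^2 mod M = 13^2 mod 127 = 42
Delta = (3 - 6) * 42 mod 127 = 1
New hash = (61 + 1) mod 127 = 62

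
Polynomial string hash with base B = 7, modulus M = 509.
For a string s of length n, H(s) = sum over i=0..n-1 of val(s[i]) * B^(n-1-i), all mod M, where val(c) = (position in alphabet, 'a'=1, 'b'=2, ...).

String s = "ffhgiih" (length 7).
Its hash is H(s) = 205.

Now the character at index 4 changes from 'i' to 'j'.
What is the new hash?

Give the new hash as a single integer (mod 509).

Answer: 254

Derivation:
val('i') = 9, val('j') = 10
Position k = 4, exponent = n-1-k = 2
B^2 mod M = 7^2 mod 509 = 49
Delta = (10 - 9) * 49 mod 509 = 49
New hash = (205 + 49) mod 509 = 254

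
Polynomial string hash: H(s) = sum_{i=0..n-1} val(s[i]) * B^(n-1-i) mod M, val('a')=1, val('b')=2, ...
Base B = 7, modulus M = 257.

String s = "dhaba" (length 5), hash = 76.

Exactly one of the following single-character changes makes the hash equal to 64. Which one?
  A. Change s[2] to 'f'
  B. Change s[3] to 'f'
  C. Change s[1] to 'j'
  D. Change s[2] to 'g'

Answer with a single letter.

Answer: A

Derivation:
Option A: s[2]='a'->'f', delta=(6-1)*7^2 mod 257 = 245, hash=76+245 mod 257 = 64 <-- target
Option B: s[3]='b'->'f', delta=(6-2)*7^1 mod 257 = 28, hash=76+28 mod 257 = 104
Option C: s[1]='h'->'j', delta=(10-8)*7^3 mod 257 = 172, hash=76+172 mod 257 = 248
Option D: s[2]='a'->'g', delta=(7-1)*7^2 mod 257 = 37, hash=76+37 mod 257 = 113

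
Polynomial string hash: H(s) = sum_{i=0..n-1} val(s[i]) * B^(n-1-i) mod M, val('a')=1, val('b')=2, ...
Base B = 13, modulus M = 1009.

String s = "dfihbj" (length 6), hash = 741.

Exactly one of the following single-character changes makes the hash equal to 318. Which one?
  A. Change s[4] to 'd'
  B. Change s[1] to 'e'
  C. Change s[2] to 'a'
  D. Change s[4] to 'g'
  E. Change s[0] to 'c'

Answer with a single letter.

Answer: C

Derivation:
Option A: s[4]='b'->'d', delta=(4-2)*13^1 mod 1009 = 26, hash=741+26 mod 1009 = 767
Option B: s[1]='f'->'e', delta=(5-6)*13^4 mod 1009 = 700, hash=741+700 mod 1009 = 432
Option C: s[2]='i'->'a', delta=(1-9)*13^3 mod 1009 = 586, hash=741+586 mod 1009 = 318 <-- target
Option D: s[4]='b'->'g', delta=(7-2)*13^1 mod 1009 = 65, hash=741+65 mod 1009 = 806
Option E: s[0]='d'->'c', delta=(3-4)*13^5 mod 1009 = 19, hash=741+19 mod 1009 = 760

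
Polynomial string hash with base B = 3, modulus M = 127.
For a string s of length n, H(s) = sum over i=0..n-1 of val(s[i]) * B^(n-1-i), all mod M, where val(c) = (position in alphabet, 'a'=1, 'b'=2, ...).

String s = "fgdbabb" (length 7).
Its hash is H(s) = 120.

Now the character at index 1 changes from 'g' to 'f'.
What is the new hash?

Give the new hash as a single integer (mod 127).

Answer: 4

Derivation:
val('g') = 7, val('f') = 6
Position k = 1, exponent = n-1-k = 5
B^5 mod M = 3^5 mod 127 = 116
Delta = (6 - 7) * 116 mod 127 = 11
New hash = (120 + 11) mod 127 = 4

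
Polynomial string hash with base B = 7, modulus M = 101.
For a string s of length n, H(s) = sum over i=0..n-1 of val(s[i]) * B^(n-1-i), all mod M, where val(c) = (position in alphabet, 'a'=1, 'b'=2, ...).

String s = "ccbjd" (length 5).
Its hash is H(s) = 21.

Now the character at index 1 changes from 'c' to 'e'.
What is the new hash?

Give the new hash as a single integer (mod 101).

Answer: 0

Derivation:
val('c') = 3, val('e') = 5
Position k = 1, exponent = n-1-k = 3
B^3 mod M = 7^3 mod 101 = 40
Delta = (5 - 3) * 40 mod 101 = 80
New hash = (21 + 80) mod 101 = 0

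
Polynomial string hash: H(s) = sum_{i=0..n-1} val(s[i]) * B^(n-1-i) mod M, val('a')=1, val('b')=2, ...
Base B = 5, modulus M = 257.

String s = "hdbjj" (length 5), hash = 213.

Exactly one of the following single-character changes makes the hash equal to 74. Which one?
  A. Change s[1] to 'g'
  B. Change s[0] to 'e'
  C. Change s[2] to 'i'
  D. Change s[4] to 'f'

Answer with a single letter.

Option A: s[1]='d'->'g', delta=(7-4)*5^3 mod 257 = 118, hash=213+118 mod 257 = 74 <-- target
Option B: s[0]='h'->'e', delta=(5-8)*5^4 mod 257 = 181, hash=213+181 mod 257 = 137
Option C: s[2]='b'->'i', delta=(9-2)*5^2 mod 257 = 175, hash=213+175 mod 257 = 131
Option D: s[4]='j'->'f', delta=(6-10)*5^0 mod 257 = 253, hash=213+253 mod 257 = 209

Answer: A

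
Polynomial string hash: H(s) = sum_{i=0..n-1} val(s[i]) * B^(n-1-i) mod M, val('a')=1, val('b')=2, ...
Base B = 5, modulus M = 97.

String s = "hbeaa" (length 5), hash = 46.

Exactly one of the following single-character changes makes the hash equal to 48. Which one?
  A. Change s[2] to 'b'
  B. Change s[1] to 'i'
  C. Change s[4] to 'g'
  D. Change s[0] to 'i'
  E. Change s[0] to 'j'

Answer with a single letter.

Answer: B

Derivation:
Option A: s[2]='e'->'b', delta=(2-5)*5^2 mod 97 = 22, hash=46+22 mod 97 = 68
Option B: s[1]='b'->'i', delta=(9-2)*5^3 mod 97 = 2, hash=46+2 mod 97 = 48 <-- target
Option C: s[4]='a'->'g', delta=(7-1)*5^0 mod 97 = 6, hash=46+6 mod 97 = 52
Option D: s[0]='h'->'i', delta=(9-8)*5^4 mod 97 = 43, hash=46+43 mod 97 = 89
Option E: s[0]='h'->'j', delta=(10-8)*5^4 mod 97 = 86, hash=46+86 mod 97 = 35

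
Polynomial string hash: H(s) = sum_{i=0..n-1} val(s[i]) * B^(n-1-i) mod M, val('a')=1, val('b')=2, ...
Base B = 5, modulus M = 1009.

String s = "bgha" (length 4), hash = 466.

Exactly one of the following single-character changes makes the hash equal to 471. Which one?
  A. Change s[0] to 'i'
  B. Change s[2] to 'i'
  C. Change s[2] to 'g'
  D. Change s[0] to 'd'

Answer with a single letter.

Option A: s[0]='b'->'i', delta=(9-2)*5^3 mod 1009 = 875, hash=466+875 mod 1009 = 332
Option B: s[2]='h'->'i', delta=(9-8)*5^1 mod 1009 = 5, hash=466+5 mod 1009 = 471 <-- target
Option C: s[2]='h'->'g', delta=(7-8)*5^1 mod 1009 = 1004, hash=466+1004 mod 1009 = 461
Option D: s[0]='b'->'d', delta=(4-2)*5^3 mod 1009 = 250, hash=466+250 mod 1009 = 716

Answer: B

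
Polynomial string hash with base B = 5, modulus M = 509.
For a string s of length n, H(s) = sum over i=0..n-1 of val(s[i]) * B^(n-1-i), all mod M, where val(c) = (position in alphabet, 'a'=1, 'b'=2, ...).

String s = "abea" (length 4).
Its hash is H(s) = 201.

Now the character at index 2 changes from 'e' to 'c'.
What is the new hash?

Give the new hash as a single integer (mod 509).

val('e') = 5, val('c') = 3
Position k = 2, exponent = n-1-k = 1
B^1 mod M = 5^1 mod 509 = 5
Delta = (3 - 5) * 5 mod 509 = 499
New hash = (201 + 499) mod 509 = 191

Answer: 191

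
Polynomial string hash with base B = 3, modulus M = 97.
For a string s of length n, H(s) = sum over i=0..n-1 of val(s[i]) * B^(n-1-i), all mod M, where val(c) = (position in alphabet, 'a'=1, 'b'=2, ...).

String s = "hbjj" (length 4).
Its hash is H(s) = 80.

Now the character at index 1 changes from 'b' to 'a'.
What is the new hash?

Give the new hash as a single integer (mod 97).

val('b') = 2, val('a') = 1
Position k = 1, exponent = n-1-k = 2
B^2 mod M = 3^2 mod 97 = 9
Delta = (1 - 2) * 9 mod 97 = 88
New hash = (80 + 88) mod 97 = 71

Answer: 71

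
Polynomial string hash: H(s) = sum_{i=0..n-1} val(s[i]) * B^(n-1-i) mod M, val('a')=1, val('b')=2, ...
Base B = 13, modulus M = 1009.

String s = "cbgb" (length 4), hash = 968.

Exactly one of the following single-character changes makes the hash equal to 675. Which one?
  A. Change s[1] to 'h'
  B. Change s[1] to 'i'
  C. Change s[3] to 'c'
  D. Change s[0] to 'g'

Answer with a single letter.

Answer: D

Derivation:
Option A: s[1]='b'->'h', delta=(8-2)*13^2 mod 1009 = 5, hash=968+5 mod 1009 = 973
Option B: s[1]='b'->'i', delta=(9-2)*13^2 mod 1009 = 174, hash=968+174 mod 1009 = 133
Option C: s[3]='b'->'c', delta=(3-2)*13^0 mod 1009 = 1, hash=968+1 mod 1009 = 969
Option D: s[0]='c'->'g', delta=(7-3)*13^3 mod 1009 = 716, hash=968+716 mod 1009 = 675 <-- target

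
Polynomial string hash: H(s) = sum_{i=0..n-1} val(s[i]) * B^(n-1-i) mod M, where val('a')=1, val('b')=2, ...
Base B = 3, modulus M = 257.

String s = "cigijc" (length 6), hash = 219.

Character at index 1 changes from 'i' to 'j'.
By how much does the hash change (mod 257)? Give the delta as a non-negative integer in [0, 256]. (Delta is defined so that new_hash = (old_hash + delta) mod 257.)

Delta formula: (val(new) - val(old)) * B^(n-1-k) mod M
  val('j') - val('i') = 10 - 9 = 1
  B^(n-1-k) = 3^4 mod 257 = 81
  Delta = 1 * 81 mod 257 = 81

Answer: 81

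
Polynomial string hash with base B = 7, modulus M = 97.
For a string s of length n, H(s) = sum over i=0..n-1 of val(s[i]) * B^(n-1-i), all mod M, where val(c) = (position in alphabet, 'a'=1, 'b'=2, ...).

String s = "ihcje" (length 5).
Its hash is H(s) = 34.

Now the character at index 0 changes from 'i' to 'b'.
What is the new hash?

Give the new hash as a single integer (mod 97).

Answer: 8

Derivation:
val('i') = 9, val('b') = 2
Position k = 0, exponent = n-1-k = 4
B^4 mod M = 7^4 mod 97 = 73
Delta = (2 - 9) * 73 mod 97 = 71
New hash = (34 + 71) mod 97 = 8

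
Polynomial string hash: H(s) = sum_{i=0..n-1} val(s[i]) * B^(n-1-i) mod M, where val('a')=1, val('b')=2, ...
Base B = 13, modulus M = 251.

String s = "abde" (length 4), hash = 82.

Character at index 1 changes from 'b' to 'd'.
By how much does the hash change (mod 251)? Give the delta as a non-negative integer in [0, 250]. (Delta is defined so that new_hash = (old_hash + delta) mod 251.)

Delta formula: (val(new) - val(old)) * B^(n-1-k) mod M
  val('d') - val('b') = 4 - 2 = 2
  B^(n-1-k) = 13^2 mod 251 = 169
  Delta = 2 * 169 mod 251 = 87

Answer: 87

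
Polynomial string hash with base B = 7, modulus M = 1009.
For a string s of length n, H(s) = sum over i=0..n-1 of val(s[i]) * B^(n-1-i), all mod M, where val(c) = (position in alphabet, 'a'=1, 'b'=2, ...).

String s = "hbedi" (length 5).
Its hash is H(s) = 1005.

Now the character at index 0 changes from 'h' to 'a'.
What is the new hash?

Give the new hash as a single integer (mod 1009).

val('h') = 8, val('a') = 1
Position k = 0, exponent = n-1-k = 4
B^4 mod M = 7^4 mod 1009 = 383
Delta = (1 - 8) * 383 mod 1009 = 346
New hash = (1005 + 346) mod 1009 = 342

Answer: 342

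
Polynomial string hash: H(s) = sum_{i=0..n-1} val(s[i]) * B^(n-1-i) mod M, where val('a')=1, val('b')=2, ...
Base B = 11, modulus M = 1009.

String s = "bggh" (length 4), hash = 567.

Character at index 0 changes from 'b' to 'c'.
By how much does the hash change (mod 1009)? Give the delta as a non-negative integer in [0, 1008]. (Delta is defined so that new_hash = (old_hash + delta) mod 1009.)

Delta formula: (val(new) - val(old)) * B^(n-1-k) mod M
  val('c') - val('b') = 3 - 2 = 1
  B^(n-1-k) = 11^3 mod 1009 = 322
  Delta = 1 * 322 mod 1009 = 322

Answer: 322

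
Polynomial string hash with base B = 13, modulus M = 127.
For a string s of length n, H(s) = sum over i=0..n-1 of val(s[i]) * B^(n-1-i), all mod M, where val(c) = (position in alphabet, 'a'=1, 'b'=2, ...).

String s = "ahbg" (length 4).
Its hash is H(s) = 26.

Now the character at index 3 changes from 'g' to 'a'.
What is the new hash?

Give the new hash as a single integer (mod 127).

Answer: 20

Derivation:
val('g') = 7, val('a') = 1
Position k = 3, exponent = n-1-k = 0
B^0 mod M = 13^0 mod 127 = 1
Delta = (1 - 7) * 1 mod 127 = 121
New hash = (26 + 121) mod 127 = 20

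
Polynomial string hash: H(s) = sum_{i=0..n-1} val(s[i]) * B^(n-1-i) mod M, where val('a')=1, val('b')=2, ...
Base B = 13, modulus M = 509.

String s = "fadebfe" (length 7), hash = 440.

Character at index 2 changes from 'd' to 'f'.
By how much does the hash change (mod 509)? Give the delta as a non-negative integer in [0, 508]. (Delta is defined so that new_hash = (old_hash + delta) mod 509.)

Answer: 114

Derivation:
Delta formula: (val(new) - val(old)) * B^(n-1-k) mod M
  val('f') - val('d') = 6 - 4 = 2
  B^(n-1-k) = 13^4 mod 509 = 57
  Delta = 2 * 57 mod 509 = 114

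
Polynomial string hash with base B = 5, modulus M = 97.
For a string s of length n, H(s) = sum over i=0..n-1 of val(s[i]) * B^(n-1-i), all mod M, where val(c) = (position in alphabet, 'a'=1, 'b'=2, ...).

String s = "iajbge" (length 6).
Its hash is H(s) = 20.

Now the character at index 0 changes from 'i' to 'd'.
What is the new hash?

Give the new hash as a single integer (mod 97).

val('i') = 9, val('d') = 4
Position k = 0, exponent = n-1-k = 5
B^5 mod M = 5^5 mod 97 = 21
Delta = (4 - 9) * 21 mod 97 = 89
New hash = (20 + 89) mod 97 = 12

Answer: 12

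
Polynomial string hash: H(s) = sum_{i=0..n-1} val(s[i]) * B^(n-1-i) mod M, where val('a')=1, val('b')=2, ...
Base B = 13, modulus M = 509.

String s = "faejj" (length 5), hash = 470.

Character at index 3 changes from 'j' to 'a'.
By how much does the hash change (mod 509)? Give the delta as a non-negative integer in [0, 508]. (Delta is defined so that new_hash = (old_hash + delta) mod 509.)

Answer: 392

Derivation:
Delta formula: (val(new) - val(old)) * B^(n-1-k) mod M
  val('a') - val('j') = 1 - 10 = -9
  B^(n-1-k) = 13^1 mod 509 = 13
  Delta = -9 * 13 mod 509 = 392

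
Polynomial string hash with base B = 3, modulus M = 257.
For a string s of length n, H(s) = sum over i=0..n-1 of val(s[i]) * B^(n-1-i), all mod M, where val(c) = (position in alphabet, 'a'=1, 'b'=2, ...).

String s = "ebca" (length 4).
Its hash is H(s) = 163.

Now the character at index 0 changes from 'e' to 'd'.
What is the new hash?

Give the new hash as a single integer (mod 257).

val('e') = 5, val('d') = 4
Position k = 0, exponent = n-1-k = 3
B^3 mod M = 3^3 mod 257 = 27
Delta = (4 - 5) * 27 mod 257 = 230
New hash = (163 + 230) mod 257 = 136

Answer: 136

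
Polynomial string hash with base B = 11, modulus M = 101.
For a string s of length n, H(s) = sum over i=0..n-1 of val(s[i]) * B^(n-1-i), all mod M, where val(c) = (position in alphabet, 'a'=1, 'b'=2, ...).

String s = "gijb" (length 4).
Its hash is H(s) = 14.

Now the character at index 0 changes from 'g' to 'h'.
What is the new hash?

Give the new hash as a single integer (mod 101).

Answer: 32

Derivation:
val('g') = 7, val('h') = 8
Position k = 0, exponent = n-1-k = 3
B^3 mod M = 11^3 mod 101 = 18
Delta = (8 - 7) * 18 mod 101 = 18
New hash = (14 + 18) mod 101 = 32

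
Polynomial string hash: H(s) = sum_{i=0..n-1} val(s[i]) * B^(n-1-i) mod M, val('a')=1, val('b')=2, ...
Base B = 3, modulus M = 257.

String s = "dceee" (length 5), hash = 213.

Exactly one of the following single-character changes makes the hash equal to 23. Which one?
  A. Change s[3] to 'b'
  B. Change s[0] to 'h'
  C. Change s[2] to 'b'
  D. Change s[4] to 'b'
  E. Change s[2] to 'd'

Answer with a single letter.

Answer: B

Derivation:
Option A: s[3]='e'->'b', delta=(2-5)*3^1 mod 257 = 248, hash=213+248 mod 257 = 204
Option B: s[0]='d'->'h', delta=(8-4)*3^4 mod 257 = 67, hash=213+67 mod 257 = 23 <-- target
Option C: s[2]='e'->'b', delta=(2-5)*3^2 mod 257 = 230, hash=213+230 mod 257 = 186
Option D: s[4]='e'->'b', delta=(2-5)*3^0 mod 257 = 254, hash=213+254 mod 257 = 210
Option E: s[2]='e'->'d', delta=(4-5)*3^2 mod 257 = 248, hash=213+248 mod 257 = 204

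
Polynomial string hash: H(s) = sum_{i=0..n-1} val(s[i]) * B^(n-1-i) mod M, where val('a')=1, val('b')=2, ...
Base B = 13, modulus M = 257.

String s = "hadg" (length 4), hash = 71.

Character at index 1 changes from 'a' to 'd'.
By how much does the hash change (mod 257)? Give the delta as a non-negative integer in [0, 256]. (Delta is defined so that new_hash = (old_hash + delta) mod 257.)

Answer: 250

Derivation:
Delta formula: (val(new) - val(old)) * B^(n-1-k) mod M
  val('d') - val('a') = 4 - 1 = 3
  B^(n-1-k) = 13^2 mod 257 = 169
  Delta = 3 * 169 mod 257 = 250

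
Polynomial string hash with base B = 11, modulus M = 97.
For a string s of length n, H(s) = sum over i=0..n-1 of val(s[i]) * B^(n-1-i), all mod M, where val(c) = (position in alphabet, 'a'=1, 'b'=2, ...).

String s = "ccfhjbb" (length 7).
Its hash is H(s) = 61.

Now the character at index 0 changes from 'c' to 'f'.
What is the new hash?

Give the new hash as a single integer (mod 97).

Answer: 17

Derivation:
val('c') = 3, val('f') = 6
Position k = 0, exponent = n-1-k = 6
B^6 mod M = 11^6 mod 97 = 50
Delta = (6 - 3) * 50 mod 97 = 53
New hash = (61 + 53) mod 97 = 17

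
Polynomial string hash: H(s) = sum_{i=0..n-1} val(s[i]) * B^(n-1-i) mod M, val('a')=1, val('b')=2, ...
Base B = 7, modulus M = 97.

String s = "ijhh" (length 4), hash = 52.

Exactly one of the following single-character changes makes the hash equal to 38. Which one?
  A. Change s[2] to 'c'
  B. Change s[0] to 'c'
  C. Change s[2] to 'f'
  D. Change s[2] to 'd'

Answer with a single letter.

Answer: C

Derivation:
Option A: s[2]='h'->'c', delta=(3-8)*7^1 mod 97 = 62, hash=52+62 mod 97 = 17
Option B: s[0]='i'->'c', delta=(3-9)*7^3 mod 97 = 76, hash=52+76 mod 97 = 31
Option C: s[2]='h'->'f', delta=(6-8)*7^1 mod 97 = 83, hash=52+83 mod 97 = 38 <-- target
Option D: s[2]='h'->'d', delta=(4-8)*7^1 mod 97 = 69, hash=52+69 mod 97 = 24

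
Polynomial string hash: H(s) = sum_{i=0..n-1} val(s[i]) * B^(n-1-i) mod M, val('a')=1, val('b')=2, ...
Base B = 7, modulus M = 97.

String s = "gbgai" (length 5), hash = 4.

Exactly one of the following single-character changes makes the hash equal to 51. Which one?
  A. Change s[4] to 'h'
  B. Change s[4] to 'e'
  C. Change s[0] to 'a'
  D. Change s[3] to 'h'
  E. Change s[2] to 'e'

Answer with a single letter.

Answer: C

Derivation:
Option A: s[4]='i'->'h', delta=(8-9)*7^0 mod 97 = 96, hash=4+96 mod 97 = 3
Option B: s[4]='i'->'e', delta=(5-9)*7^0 mod 97 = 93, hash=4+93 mod 97 = 0
Option C: s[0]='g'->'a', delta=(1-7)*7^4 mod 97 = 47, hash=4+47 mod 97 = 51 <-- target
Option D: s[3]='a'->'h', delta=(8-1)*7^1 mod 97 = 49, hash=4+49 mod 97 = 53
Option E: s[2]='g'->'e', delta=(5-7)*7^2 mod 97 = 96, hash=4+96 mod 97 = 3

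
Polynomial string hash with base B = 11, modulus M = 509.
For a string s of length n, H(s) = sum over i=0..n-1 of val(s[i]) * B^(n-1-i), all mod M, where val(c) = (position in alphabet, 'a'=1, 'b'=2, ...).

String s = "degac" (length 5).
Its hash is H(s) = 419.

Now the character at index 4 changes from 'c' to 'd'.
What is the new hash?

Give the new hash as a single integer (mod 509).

val('c') = 3, val('d') = 4
Position k = 4, exponent = n-1-k = 0
B^0 mod M = 11^0 mod 509 = 1
Delta = (4 - 3) * 1 mod 509 = 1
New hash = (419 + 1) mod 509 = 420

Answer: 420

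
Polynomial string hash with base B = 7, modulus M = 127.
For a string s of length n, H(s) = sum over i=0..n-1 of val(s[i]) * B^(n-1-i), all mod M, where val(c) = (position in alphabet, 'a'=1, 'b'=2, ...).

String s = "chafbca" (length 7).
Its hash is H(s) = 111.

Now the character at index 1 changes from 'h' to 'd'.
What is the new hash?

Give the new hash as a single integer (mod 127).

val('h') = 8, val('d') = 4
Position k = 1, exponent = n-1-k = 5
B^5 mod M = 7^5 mod 127 = 43
Delta = (4 - 8) * 43 mod 127 = 82
New hash = (111 + 82) mod 127 = 66

Answer: 66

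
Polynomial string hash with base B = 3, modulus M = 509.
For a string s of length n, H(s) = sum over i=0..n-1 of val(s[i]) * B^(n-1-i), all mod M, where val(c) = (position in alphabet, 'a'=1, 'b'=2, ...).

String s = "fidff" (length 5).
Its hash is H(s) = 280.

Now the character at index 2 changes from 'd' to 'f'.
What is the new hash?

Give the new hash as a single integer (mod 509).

val('d') = 4, val('f') = 6
Position k = 2, exponent = n-1-k = 2
B^2 mod M = 3^2 mod 509 = 9
Delta = (6 - 4) * 9 mod 509 = 18
New hash = (280 + 18) mod 509 = 298

Answer: 298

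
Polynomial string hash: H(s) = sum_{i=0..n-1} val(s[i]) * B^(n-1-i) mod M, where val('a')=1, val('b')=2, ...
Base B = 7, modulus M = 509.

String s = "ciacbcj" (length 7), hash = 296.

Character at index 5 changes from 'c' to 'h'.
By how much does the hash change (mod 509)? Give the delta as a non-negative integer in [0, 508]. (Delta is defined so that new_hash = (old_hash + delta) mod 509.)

Answer: 35

Derivation:
Delta formula: (val(new) - val(old)) * B^(n-1-k) mod M
  val('h') - val('c') = 8 - 3 = 5
  B^(n-1-k) = 7^1 mod 509 = 7
  Delta = 5 * 7 mod 509 = 35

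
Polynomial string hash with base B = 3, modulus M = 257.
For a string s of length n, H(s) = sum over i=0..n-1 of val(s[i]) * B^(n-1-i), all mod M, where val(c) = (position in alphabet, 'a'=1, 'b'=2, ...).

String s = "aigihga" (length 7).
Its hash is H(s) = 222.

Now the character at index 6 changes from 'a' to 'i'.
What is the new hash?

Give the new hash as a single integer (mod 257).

Answer: 230

Derivation:
val('a') = 1, val('i') = 9
Position k = 6, exponent = n-1-k = 0
B^0 mod M = 3^0 mod 257 = 1
Delta = (9 - 1) * 1 mod 257 = 8
New hash = (222 + 8) mod 257 = 230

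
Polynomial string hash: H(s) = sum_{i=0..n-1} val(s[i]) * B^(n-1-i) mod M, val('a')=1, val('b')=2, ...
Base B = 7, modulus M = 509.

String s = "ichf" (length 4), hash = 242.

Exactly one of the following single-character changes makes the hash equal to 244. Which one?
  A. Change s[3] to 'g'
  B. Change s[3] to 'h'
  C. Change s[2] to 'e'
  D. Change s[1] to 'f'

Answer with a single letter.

Answer: B

Derivation:
Option A: s[3]='f'->'g', delta=(7-6)*7^0 mod 509 = 1, hash=242+1 mod 509 = 243
Option B: s[3]='f'->'h', delta=(8-6)*7^0 mod 509 = 2, hash=242+2 mod 509 = 244 <-- target
Option C: s[2]='h'->'e', delta=(5-8)*7^1 mod 509 = 488, hash=242+488 mod 509 = 221
Option D: s[1]='c'->'f', delta=(6-3)*7^2 mod 509 = 147, hash=242+147 mod 509 = 389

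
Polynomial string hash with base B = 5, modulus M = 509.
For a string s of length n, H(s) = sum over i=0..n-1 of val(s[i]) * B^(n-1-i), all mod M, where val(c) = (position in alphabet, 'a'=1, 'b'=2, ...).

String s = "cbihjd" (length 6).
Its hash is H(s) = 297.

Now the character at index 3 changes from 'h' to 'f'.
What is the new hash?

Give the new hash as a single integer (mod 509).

val('h') = 8, val('f') = 6
Position k = 3, exponent = n-1-k = 2
B^2 mod M = 5^2 mod 509 = 25
Delta = (6 - 8) * 25 mod 509 = 459
New hash = (297 + 459) mod 509 = 247

Answer: 247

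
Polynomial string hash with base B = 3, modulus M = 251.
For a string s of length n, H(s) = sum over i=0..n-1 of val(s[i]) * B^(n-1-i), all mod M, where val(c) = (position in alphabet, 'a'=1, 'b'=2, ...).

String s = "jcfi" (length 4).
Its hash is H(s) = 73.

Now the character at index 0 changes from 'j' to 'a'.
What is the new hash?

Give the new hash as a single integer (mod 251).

Answer: 81

Derivation:
val('j') = 10, val('a') = 1
Position k = 0, exponent = n-1-k = 3
B^3 mod M = 3^3 mod 251 = 27
Delta = (1 - 10) * 27 mod 251 = 8
New hash = (73 + 8) mod 251 = 81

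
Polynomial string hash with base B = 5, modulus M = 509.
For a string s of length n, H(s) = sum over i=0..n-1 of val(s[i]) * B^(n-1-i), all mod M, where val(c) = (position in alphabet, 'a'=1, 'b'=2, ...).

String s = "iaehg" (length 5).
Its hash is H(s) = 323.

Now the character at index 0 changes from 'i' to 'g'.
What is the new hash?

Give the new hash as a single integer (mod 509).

val('i') = 9, val('g') = 7
Position k = 0, exponent = n-1-k = 4
B^4 mod M = 5^4 mod 509 = 116
Delta = (7 - 9) * 116 mod 509 = 277
New hash = (323 + 277) mod 509 = 91

Answer: 91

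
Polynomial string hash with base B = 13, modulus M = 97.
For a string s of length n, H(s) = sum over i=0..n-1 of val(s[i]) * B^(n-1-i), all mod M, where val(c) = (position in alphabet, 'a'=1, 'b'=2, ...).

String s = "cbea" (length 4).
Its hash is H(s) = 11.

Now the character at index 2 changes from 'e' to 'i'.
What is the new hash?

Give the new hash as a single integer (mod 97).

val('e') = 5, val('i') = 9
Position k = 2, exponent = n-1-k = 1
B^1 mod M = 13^1 mod 97 = 13
Delta = (9 - 5) * 13 mod 97 = 52
New hash = (11 + 52) mod 97 = 63

Answer: 63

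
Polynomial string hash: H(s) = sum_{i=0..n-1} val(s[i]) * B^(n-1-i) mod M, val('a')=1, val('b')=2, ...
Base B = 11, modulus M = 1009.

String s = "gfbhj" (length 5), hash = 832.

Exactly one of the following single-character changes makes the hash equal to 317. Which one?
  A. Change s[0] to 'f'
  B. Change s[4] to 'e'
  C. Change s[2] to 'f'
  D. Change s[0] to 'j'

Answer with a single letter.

Option A: s[0]='g'->'f', delta=(6-7)*11^4 mod 1009 = 494, hash=832+494 mod 1009 = 317 <-- target
Option B: s[4]='j'->'e', delta=(5-10)*11^0 mod 1009 = 1004, hash=832+1004 mod 1009 = 827
Option C: s[2]='b'->'f', delta=(6-2)*11^2 mod 1009 = 484, hash=832+484 mod 1009 = 307
Option D: s[0]='g'->'j', delta=(10-7)*11^4 mod 1009 = 536, hash=832+536 mod 1009 = 359

Answer: A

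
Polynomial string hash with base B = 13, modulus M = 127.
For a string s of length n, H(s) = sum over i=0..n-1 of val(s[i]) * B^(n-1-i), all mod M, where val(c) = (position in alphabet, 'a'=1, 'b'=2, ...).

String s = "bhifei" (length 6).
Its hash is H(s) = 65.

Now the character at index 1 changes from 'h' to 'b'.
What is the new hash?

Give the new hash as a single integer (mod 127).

val('h') = 8, val('b') = 2
Position k = 1, exponent = n-1-k = 4
B^4 mod M = 13^4 mod 127 = 113
Delta = (2 - 8) * 113 mod 127 = 84
New hash = (65 + 84) mod 127 = 22

Answer: 22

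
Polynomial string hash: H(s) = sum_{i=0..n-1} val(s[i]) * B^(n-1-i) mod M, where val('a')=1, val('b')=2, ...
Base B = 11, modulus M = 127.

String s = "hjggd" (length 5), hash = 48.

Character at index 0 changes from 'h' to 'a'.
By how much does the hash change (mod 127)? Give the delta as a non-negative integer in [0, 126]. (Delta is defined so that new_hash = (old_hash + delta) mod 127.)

Answer: 2

Derivation:
Delta formula: (val(new) - val(old)) * B^(n-1-k) mod M
  val('a') - val('h') = 1 - 8 = -7
  B^(n-1-k) = 11^4 mod 127 = 36
  Delta = -7 * 36 mod 127 = 2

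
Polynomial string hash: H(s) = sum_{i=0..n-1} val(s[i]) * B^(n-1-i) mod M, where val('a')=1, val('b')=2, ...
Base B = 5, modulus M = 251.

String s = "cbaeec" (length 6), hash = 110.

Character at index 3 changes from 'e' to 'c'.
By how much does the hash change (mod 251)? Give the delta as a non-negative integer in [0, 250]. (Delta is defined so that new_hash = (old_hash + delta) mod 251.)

Answer: 201

Derivation:
Delta formula: (val(new) - val(old)) * B^(n-1-k) mod M
  val('c') - val('e') = 3 - 5 = -2
  B^(n-1-k) = 5^2 mod 251 = 25
  Delta = -2 * 25 mod 251 = 201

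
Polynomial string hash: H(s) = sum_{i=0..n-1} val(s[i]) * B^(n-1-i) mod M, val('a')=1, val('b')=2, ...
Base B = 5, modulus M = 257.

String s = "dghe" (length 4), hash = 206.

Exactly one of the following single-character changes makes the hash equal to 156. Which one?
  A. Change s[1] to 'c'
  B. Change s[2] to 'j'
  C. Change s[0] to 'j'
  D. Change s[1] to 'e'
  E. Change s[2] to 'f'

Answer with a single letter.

Answer: D

Derivation:
Option A: s[1]='g'->'c', delta=(3-7)*5^2 mod 257 = 157, hash=206+157 mod 257 = 106
Option B: s[2]='h'->'j', delta=(10-8)*5^1 mod 257 = 10, hash=206+10 mod 257 = 216
Option C: s[0]='d'->'j', delta=(10-4)*5^3 mod 257 = 236, hash=206+236 mod 257 = 185
Option D: s[1]='g'->'e', delta=(5-7)*5^2 mod 257 = 207, hash=206+207 mod 257 = 156 <-- target
Option E: s[2]='h'->'f', delta=(6-8)*5^1 mod 257 = 247, hash=206+247 mod 257 = 196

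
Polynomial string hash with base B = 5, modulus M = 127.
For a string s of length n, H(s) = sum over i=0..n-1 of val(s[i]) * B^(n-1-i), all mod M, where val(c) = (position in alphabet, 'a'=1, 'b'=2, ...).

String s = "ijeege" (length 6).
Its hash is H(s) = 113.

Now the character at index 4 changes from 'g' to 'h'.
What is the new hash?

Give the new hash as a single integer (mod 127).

val('g') = 7, val('h') = 8
Position k = 4, exponent = n-1-k = 1
B^1 mod M = 5^1 mod 127 = 5
Delta = (8 - 7) * 5 mod 127 = 5
New hash = (113 + 5) mod 127 = 118

Answer: 118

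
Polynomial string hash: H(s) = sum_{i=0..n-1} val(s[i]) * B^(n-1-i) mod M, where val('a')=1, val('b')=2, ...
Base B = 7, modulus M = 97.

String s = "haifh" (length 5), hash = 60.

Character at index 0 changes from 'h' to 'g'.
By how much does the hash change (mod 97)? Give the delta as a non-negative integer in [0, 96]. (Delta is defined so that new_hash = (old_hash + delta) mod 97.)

Answer: 24

Derivation:
Delta formula: (val(new) - val(old)) * B^(n-1-k) mod M
  val('g') - val('h') = 7 - 8 = -1
  B^(n-1-k) = 7^4 mod 97 = 73
  Delta = -1 * 73 mod 97 = 24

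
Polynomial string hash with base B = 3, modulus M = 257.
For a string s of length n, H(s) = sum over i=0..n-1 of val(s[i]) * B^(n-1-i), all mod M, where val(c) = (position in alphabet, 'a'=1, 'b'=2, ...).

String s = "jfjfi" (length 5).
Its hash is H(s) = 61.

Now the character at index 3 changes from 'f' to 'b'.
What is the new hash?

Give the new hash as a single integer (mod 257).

Answer: 49

Derivation:
val('f') = 6, val('b') = 2
Position k = 3, exponent = n-1-k = 1
B^1 mod M = 3^1 mod 257 = 3
Delta = (2 - 6) * 3 mod 257 = 245
New hash = (61 + 245) mod 257 = 49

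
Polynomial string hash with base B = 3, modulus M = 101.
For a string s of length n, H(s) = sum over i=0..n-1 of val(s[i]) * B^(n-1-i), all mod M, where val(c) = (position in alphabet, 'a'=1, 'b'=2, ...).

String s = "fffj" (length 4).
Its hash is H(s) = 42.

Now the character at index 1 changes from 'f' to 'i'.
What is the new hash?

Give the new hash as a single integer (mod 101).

val('f') = 6, val('i') = 9
Position k = 1, exponent = n-1-k = 2
B^2 mod M = 3^2 mod 101 = 9
Delta = (9 - 6) * 9 mod 101 = 27
New hash = (42 + 27) mod 101 = 69

Answer: 69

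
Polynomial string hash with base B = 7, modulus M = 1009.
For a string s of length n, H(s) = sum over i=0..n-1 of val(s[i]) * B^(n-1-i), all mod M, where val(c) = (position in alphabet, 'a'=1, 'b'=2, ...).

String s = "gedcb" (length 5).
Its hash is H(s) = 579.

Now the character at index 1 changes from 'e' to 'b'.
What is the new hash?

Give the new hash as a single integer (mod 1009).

val('e') = 5, val('b') = 2
Position k = 1, exponent = n-1-k = 3
B^3 mod M = 7^3 mod 1009 = 343
Delta = (2 - 5) * 343 mod 1009 = 989
New hash = (579 + 989) mod 1009 = 559

Answer: 559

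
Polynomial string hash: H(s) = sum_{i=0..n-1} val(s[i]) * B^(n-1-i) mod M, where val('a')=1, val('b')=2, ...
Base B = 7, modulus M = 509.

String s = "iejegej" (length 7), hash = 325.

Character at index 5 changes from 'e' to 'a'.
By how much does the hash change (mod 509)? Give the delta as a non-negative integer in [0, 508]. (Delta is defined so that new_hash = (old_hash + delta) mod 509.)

Delta formula: (val(new) - val(old)) * B^(n-1-k) mod M
  val('a') - val('e') = 1 - 5 = -4
  B^(n-1-k) = 7^1 mod 509 = 7
  Delta = -4 * 7 mod 509 = 481

Answer: 481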